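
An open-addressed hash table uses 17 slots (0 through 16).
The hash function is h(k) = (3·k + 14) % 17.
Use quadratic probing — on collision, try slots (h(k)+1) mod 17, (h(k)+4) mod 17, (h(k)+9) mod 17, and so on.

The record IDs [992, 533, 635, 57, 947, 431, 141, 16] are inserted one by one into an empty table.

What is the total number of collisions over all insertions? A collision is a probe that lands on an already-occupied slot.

11

Insert 992: h=15, slot 15 empty → index 15.
Insert 533: h=15, slot 15 occupied → index 16.
Insert 635: h=15, slots 15,16 occupied → index 2.
Insert 57: h=15, slots 15,16,2 occupied → index 7.
Insert 947: h=16, slot 16 occupied → index 0.
Insert 431: h=15, slots 15,16,2,7 occupied → index 14.
Insert 141: h=12, slot 12 empty → index 12.
Insert 16: h=11, slot 11 empty → index 11.
Table: [947, ., 635, ., ., ., ., 57, ., ., ., 16, 141, ., 431, 992, 533]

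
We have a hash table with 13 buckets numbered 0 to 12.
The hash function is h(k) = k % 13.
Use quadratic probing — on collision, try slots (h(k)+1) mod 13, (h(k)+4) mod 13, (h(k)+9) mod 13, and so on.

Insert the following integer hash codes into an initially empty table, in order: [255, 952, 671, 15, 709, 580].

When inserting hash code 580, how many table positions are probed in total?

Insert 255: h=8, slot 8 empty -> index 8.
Insert 952: h=3, slot 3 empty -> index 3.
Insert 671: h=8, slot 8 occupied -> index 9.
Insert 15: h=2, slot 2 empty -> index 2.
Insert 709: h=7, slot 7 empty -> index 7.
Insert 580: h=8, slots 8,9 occupied -> index 12.
Table: [., ., 15, 952, ., ., ., 709, 255, 671, ., ., 580]

3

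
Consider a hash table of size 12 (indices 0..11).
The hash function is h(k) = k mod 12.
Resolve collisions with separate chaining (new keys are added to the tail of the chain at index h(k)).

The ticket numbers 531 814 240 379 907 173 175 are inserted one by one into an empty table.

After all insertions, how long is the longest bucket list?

Insert 531: h=3, bucket 3 empty -> new chain.
Insert 814: h=10, bucket 10 empty -> new chain.
Insert 240: h=0, bucket 0 empty -> new chain.
Insert 379: h=7, bucket 7 empty -> new chain.
Insert 907: h=7, bucket 7 nonempty -> append to chain.
Insert 173: h=5, bucket 5 empty -> new chain.
Insert 175: h=7, bucket 7 nonempty -> append to chain.
Final buckets:
0: 240
1: -
2: -
3: 531
4: -
5: 173
6: -
7: 379 -> 907 -> 175
8: -
9: -
10: 814
11: -

3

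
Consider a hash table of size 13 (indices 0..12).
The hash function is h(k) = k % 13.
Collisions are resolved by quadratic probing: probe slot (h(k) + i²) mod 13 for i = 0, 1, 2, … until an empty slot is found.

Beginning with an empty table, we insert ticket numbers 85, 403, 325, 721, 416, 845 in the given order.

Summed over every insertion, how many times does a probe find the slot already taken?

85: h=7 -> slot 7
403: h=0 -> slot 0
325: h=0, probe 0,1 -> slot 1
721: h=6 -> slot 6
416: h=0, probe 0,1,4 -> slot 4
845: h=0, probe 0,1,4,9 -> slot 9
Table: [403, 325, —, —, 416, —, 721, 85, —, 845, —, —, —]

6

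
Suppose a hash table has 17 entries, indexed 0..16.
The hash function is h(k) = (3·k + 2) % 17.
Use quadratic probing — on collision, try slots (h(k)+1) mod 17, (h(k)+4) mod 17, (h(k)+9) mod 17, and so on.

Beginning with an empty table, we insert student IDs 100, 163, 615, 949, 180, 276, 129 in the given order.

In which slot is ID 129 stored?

100 hashes to 13; slot 13 is free => place at 13.
163 hashes to 15; slot 15 is free => place at 15.
615 hashes to 11; slot 11 is free => place at 11.
949 hashes to 10; slot 10 is free => place at 10.
180 hashes to 15; 15 taken => place at 16.
276 hashes to 14; slot 14 is free => place at 14.
129 hashes to 15; 15,16 taken => place at 2.
Table: [_, _, 129, _, _, _, _, _, _, _, 949, 615, _, 100, 276, 163, 180]

2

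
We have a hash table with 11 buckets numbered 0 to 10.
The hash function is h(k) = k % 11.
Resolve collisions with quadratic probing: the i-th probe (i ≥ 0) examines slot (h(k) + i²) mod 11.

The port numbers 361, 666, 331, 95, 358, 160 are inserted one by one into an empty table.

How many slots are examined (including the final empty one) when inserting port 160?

Insert 361: h=9, slot 9 empty → index 9.
Insert 666: h=6, slot 6 empty → index 6.
Insert 331: h=1, slot 1 empty → index 1.
Insert 95: h=7, slot 7 empty → index 7.
Insert 358: h=6, slots 6,7 occupied → index 10.
Insert 160: h=6, slots 6,7,10 occupied → index 4.
Table: [_, 331, _, _, 160, _, 666, 95, _, 361, 358]

4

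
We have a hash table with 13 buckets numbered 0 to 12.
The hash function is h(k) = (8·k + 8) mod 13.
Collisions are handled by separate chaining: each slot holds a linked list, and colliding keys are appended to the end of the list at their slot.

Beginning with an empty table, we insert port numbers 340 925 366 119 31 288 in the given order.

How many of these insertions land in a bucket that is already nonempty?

Insert 340: h=11, bucket 11 empty → new chain.
Insert 925: h=11, bucket 11 nonempty → append to chain.
Insert 366: h=11, bucket 11 nonempty → append to chain.
Insert 119: h=11, bucket 11 nonempty → append to chain.
Insert 31: h=9, bucket 9 empty → new chain.
Insert 288: h=11, bucket 11 nonempty → append to chain.
Final buckets:
0: _
1: _
2: _
3: _
4: _
5: _
6: _
7: _
8: _
9: 31
10: _
11: 340 -> 925 -> 366 -> 119 -> 288
12: _

4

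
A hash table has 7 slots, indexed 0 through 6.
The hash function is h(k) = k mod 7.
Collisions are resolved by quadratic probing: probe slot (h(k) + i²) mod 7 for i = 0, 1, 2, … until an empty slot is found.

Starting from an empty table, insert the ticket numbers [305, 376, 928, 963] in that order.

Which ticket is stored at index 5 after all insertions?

376

Insert 305: h=4, slot 4 empty => index 4.
Insert 376: h=5, slot 5 empty => index 5.
Insert 928: h=4, slots 4,5 occupied => index 1.
Insert 963: h=4, slots 4,5,1 occupied => index 6.
Table: [∅, 928, ∅, ∅, 305, 376, 963]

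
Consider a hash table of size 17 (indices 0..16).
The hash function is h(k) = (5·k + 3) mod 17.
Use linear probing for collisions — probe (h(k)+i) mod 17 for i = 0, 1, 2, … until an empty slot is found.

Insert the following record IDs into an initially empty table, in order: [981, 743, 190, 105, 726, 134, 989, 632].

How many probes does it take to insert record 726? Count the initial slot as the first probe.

3

981: h=12 → slot 12
743: h=12, probe 12,13 → slot 13
190: h=1 → slot 1
105: h=1, probe 1,2 → slot 2
726: h=12, probe 12,13,14 → slot 14
134: h=10 → slot 10
989: h=1, probe 1,2,3 → slot 3
632: h=1, probe 1,2,3,4 → slot 4
Table: [∅, 190, 105, 989, 632, ∅, ∅, ∅, ∅, ∅, 134, ∅, 981, 743, 726, ∅, ∅]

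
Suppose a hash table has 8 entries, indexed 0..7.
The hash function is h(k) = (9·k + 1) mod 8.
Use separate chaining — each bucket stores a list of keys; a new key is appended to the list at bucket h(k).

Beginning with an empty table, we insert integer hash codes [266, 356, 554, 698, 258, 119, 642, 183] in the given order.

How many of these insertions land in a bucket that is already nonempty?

5

266 → bucket 3
356 → bucket 5
554 → bucket 3 (collision)
698 → bucket 3 (collision)
258 → bucket 3 (collision)
119 → bucket 0
642 → bucket 3 (collision)
183 → bucket 0 (collision)
Final buckets:
0: 119 -> 183
1: .
2: .
3: 266 -> 554 -> 698 -> 258 -> 642
4: .
5: 356
6: .
7: .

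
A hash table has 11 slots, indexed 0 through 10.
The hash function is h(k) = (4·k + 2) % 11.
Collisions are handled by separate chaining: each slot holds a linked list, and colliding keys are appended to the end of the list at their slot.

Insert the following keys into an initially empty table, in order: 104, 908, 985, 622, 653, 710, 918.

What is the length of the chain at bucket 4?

104 -> bucket 0
908 -> bucket 4
985 -> bucket 4 (collision)
622 -> bucket 4 (collision)
653 -> bucket 7
710 -> bucket 4 (collision)
918 -> bucket 0 (collision)
Final buckets:
0: 104 -> 918
1: ∅
2: ∅
3: ∅
4: 908 -> 985 -> 622 -> 710
5: ∅
6: ∅
7: 653
8: ∅
9: ∅
10: ∅

4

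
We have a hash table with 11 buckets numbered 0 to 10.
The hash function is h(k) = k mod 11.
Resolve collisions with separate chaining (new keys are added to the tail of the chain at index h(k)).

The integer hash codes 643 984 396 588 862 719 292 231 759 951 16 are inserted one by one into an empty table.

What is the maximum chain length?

5

643 → bucket 5
984 → bucket 5 (collision)
396 → bucket 0
588 → bucket 5 (collision)
862 → bucket 4
719 → bucket 4 (collision)
292 → bucket 6
231 → bucket 0 (collision)
759 → bucket 0 (collision)
951 → bucket 5 (collision)
16 → bucket 5 (collision)
Final buckets:
0: 396 -> 231 -> 759
1: —
2: —
3: —
4: 862 -> 719
5: 643 -> 984 -> 588 -> 951 -> 16
6: 292
7: —
8: —
9: —
10: —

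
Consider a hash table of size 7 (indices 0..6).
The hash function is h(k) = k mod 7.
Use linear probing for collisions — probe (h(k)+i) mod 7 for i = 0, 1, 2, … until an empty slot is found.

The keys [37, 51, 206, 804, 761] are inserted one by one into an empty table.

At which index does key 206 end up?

4

37: h=2 => slot 2
51: h=2, probe 2,3 => slot 3
206: h=3, probe 3,4 => slot 4
804: h=6 => slot 6
761: h=5 => slot 5
Table: [—, —, 37, 51, 206, 761, 804]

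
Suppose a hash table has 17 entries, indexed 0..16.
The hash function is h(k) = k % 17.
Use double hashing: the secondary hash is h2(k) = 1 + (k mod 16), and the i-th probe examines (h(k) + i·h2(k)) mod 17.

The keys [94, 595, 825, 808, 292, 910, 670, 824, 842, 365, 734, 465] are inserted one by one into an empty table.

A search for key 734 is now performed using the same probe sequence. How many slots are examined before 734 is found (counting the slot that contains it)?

94 hashes to 9; slot 9 is free -> place at 9.
595 hashes to 0; slot 0 is free -> place at 0.
825 hashes to 9, h2=10; 9 taken -> place at 2.
808 hashes to 9, h2=9; 9 taken -> place at 1.
292 hashes to 3; slot 3 is free -> place at 3.
910 hashes to 9, h2=15; 9 taken -> place at 7.
670 hashes to 7, h2=15; 7 taken -> place at 5.
824 hashes to 8; slot 8 is free -> place at 8.
842 hashes to 9, h2=11; 9,3 taken -> place at 14.
365 hashes to 8, h2=14; 8,5,2 taken -> place at 16.
734 hashes to 3, h2=15; 3,1,16,14 taken -> place at 12.
465 hashes to 6; slot 6 is free -> place at 6.
Table: [595, 808, 825, 292, -, 670, 465, 910, 824, 94, -, -, 734, -, 842, -, 365]
Lookup 734: h=3, h2=15, probe 3,1,16,14,12 → found at 12.

5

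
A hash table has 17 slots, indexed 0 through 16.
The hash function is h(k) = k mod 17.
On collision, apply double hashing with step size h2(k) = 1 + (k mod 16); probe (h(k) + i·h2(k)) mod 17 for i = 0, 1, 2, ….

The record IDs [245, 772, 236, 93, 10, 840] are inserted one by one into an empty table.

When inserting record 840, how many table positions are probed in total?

245 hashes to 7; slot 7 is free => place at 7.
772 hashes to 7, h2=5; 7 taken => place at 12.
236 hashes to 15; slot 15 is free => place at 15.
93 hashes to 8; slot 8 is free => place at 8.
10 hashes to 10; slot 10 is free => place at 10.
840 hashes to 7, h2=9; 7 taken => place at 16.
Table: [∅, ∅, ∅, ∅, ∅, ∅, ∅, 245, 93, ∅, 10, ∅, 772, ∅, ∅, 236, 840]

2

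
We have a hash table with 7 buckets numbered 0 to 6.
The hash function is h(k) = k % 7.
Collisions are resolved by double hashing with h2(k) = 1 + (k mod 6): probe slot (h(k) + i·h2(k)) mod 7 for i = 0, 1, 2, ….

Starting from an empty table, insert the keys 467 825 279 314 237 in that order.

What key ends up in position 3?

279

467 hashes to 5; slot 5 is free → place at 5.
825 hashes to 6; slot 6 is free → place at 6.
279 hashes to 6, h2=4; 6 taken → place at 3.
314 hashes to 6, h2=3; 6 taken → place at 2.
237 hashes to 6, h2=4; 6,3 taken → place at 0.
Table: [237, ∅, 314, 279, ∅, 467, 825]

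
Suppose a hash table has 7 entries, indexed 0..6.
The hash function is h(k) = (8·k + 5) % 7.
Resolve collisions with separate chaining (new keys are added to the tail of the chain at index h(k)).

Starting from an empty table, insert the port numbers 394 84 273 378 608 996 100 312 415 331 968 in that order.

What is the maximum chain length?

6

394 -> bucket 0
84 -> bucket 5
273 -> bucket 5 (collision)
378 -> bucket 5 (collision)
608 -> bucket 4
996 -> bucket 0 (collision)
100 -> bucket 0 (collision)
312 -> bucket 2
415 -> bucket 0 (collision)
331 -> bucket 0 (collision)
968 -> bucket 0 (collision)
Final buckets:
0: 394 -> 996 -> 100 -> 415 -> 331 -> 968
1: ∅
2: 312
3: ∅
4: 608
5: 84 -> 273 -> 378
6: ∅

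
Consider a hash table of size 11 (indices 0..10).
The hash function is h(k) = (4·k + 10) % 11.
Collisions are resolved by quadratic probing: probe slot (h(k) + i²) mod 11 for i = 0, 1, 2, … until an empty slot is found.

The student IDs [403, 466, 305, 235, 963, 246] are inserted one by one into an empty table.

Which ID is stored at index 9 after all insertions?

Insert 403: h=5, slot 5 empty -> index 5.
Insert 466: h=4, slot 4 empty -> index 4.
Insert 305: h=9, slot 9 empty -> index 9.
Insert 235: h=4, slots 4,5 occupied -> index 8.
Insert 963: h=1, slot 1 empty -> index 1.
Insert 246: h=4, slots 4,5,8 occupied -> index 2.
Table: [—, 963, 246, —, 466, 403, —, —, 235, 305, —]

305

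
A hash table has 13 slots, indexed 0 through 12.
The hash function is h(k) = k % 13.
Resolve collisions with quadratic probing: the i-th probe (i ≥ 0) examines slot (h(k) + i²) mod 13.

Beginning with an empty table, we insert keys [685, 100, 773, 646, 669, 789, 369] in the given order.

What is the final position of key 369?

685: h=9 → slot 9
100: h=9, probe 9,10 → slot 10
773: h=6 → slot 6
646: h=9, probe 9,10,0 → slot 0
669: h=6, probe 6,7 → slot 7
789: h=9, probe 9,10,0,5 → slot 5
369: h=5, probe 5,6,9,1 → slot 1
Table: [646, 369, _, _, _, 789, 773, 669, _, 685, 100, _, _]

1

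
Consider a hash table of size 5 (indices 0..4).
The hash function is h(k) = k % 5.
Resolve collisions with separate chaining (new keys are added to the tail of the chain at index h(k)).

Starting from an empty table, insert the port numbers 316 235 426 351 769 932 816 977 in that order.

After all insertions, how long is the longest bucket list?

Insert 316: h=1, bucket 1 empty -> new chain.
Insert 235: h=0, bucket 0 empty -> new chain.
Insert 426: h=1, bucket 1 nonempty -> append to chain.
Insert 351: h=1, bucket 1 nonempty -> append to chain.
Insert 769: h=4, bucket 4 empty -> new chain.
Insert 932: h=2, bucket 2 empty -> new chain.
Insert 816: h=1, bucket 1 nonempty -> append to chain.
Insert 977: h=2, bucket 2 nonempty -> append to chain.
Final buckets:
0: 235
1: 316 -> 426 -> 351 -> 816
2: 932 -> 977
3: -
4: 769

4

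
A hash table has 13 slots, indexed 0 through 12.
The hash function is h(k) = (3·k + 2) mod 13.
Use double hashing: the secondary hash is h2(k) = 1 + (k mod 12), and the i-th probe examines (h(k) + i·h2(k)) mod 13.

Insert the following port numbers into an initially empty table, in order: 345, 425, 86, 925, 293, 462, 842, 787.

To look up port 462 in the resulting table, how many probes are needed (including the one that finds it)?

345: h=10 → slot 10
425: h=3 → slot 3
86: h=0 → slot 0
925: h=8 → slot 8
293: h=10, h2=6, probe 10,3,9 → slot 9
462: h=10, h2=7, probe 10,4 → slot 4
842: h=6 → slot 6
787: h=10, h2=8, probe 10,5 → slot 5
Table: [86, ∅, ∅, 425, 462, 787, 842, ∅, 925, 293, 345, ∅, ∅]
Lookup 462: h=10, h2=7, probe 10,4 → found at 4.

2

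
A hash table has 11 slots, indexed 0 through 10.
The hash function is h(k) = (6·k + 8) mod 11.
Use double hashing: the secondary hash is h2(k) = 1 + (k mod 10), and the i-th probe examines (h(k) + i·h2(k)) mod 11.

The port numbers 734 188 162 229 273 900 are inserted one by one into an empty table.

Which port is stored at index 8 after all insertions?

734: h=1 -> slot 1
188: h=3 -> slot 3
162: h=1, h2=3, probe 1,4 -> slot 4
229: h=7 -> slot 7
273: h=7, h2=4, probe 7,0 -> slot 0
900: h=7, h2=1, probe 7,8 -> slot 8
Table: [273, 734, —, 188, 162, —, —, 229, 900, —, —]

900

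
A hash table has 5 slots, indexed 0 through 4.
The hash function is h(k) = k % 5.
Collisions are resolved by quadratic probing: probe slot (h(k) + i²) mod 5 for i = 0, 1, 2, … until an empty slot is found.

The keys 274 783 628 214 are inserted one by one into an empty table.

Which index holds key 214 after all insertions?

0

274: h=4 → slot 4
783: h=3 → slot 3
628: h=3, probe 3,4,2 → slot 2
214: h=4, probe 4,0 → slot 0
Table: [214, ., 628, 783, 274]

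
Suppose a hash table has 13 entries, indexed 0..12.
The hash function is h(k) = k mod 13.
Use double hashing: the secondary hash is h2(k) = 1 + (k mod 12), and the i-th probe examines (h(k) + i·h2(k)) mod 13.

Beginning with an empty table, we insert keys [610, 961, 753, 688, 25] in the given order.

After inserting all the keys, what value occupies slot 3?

25

610: h=12 → slot 12
961: h=12, h2=2, probe 12,1 → slot 1
753: h=12, h2=10, probe 12,9 → slot 9
688: h=12, h2=5, probe 12,4 → slot 4
25: h=12, h2=2, probe 12,1,3 → slot 3
Table: [—, 961, —, 25, 688, —, —, —, —, 753, —, —, 610]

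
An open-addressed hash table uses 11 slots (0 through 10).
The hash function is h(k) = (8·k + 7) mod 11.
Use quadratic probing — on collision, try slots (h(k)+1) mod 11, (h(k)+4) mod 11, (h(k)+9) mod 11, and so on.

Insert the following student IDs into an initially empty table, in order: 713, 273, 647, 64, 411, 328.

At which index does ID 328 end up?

713: h=2 => slot 2
273: h=2, probe 2,3 => slot 3
647: h=2, probe 2,3,6 => slot 6
64: h=2, probe 2,3,6,0 => slot 0
411: h=6, probe 6,7 => slot 7
328: h=2, probe 2,3,6,0,7,5 => slot 5
Table: [64, —, 713, 273, —, 328, 647, 411, —, —, —]

5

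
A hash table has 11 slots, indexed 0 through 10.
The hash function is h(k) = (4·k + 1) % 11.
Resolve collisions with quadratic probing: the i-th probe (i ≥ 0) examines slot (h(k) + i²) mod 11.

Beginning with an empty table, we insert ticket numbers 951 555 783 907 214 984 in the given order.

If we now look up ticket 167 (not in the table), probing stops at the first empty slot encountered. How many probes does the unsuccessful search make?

3

951: h=10 -> slot 10
555: h=10, probe 10,0 -> slot 0
783: h=9 -> slot 9
907: h=10, probe 10,0,3 -> slot 3
214: h=10, probe 10,0,3,8 -> slot 8
984: h=10, probe 10,0,3,8,4 -> slot 4
Table: [555, _, _, 907, 984, _, _, _, 214, 783, 951]
Lookup 167: h=9, probe 9,10,2 → slot 2 empty, not found.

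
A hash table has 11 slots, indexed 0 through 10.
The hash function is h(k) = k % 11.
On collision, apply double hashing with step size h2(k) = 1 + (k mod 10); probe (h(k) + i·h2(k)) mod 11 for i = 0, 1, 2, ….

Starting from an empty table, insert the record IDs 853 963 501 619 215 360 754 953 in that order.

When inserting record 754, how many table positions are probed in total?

2

853 hashes to 6; slot 6 is free => place at 6.
963 hashes to 6, h2=4; 6 taken => place at 10.
501 hashes to 6, h2=2; 6 taken => place at 8.
619 hashes to 3; slot 3 is free => place at 3.
215 hashes to 6, h2=6; 6 taken => place at 1.
360 hashes to 8, h2=1; 8 taken => place at 9.
754 hashes to 6, h2=5; 6 taken => place at 0.
953 hashes to 7; slot 7 is free => place at 7.
Table: [754, 215, _, 619, _, _, 853, 953, 501, 360, 963]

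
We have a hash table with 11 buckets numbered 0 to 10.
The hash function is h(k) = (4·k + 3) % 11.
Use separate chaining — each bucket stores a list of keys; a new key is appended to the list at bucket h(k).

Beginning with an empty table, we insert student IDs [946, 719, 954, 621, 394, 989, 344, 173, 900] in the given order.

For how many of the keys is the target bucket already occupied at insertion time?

2

Insert 946: h=3, bucket 3 empty → new chain.
Insert 719: h=8, bucket 8 empty → new chain.
Insert 954: h=2, bucket 2 empty → new chain.
Insert 621: h=1, bucket 1 empty → new chain.
Insert 394: h=6, bucket 6 empty → new chain.
Insert 989: h=10, bucket 10 empty → new chain.
Insert 344: h=4, bucket 4 empty → new chain.
Insert 173: h=2, bucket 2 nonempty → append to chain.
Insert 900: h=6, bucket 6 nonempty → append to chain.
Final buckets:
0: _
1: 621
2: 954 -> 173
3: 946
4: 344
5: _
6: 394 -> 900
7: _
8: 719
9: _
10: 989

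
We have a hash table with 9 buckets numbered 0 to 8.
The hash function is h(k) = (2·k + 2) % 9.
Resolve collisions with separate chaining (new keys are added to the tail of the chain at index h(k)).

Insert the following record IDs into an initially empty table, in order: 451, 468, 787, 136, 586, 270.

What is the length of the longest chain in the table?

3

451 -> bucket 4
468 -> bucket 2
787 -> bucket 1
136 -> bucket 4 (collision)
586 -> bucket 4 (collision)
270 -> bucket 2 (collision)
Final buckets:
0: —
1: 787
2: 468 -> 270
3: —
4: 451 -> 136 -> 586
5: —
6: —
7: —
8: —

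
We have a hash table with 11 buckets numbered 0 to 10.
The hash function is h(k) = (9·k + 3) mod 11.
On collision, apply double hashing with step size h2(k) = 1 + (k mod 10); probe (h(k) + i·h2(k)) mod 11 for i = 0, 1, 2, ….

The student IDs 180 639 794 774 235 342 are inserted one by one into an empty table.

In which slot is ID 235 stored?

7

Insert 180: h=6, slot 6 empty => index 6.
Insert 639: h=1, slot 1 empty => index 1.
Insert 794: h=10, slot 10 empty => index 10.
Insert 774: h=6, h2=5, slot 6 occupied => index 0.
Insert 235: h=6, h2=6, slots 6,1 occupied => index 7.
Insert 342: h=1, h2=3, slot 1 occupied => index 4.
Table: [774, 639, _, _, 342, _, 180, 235, _, _, 794]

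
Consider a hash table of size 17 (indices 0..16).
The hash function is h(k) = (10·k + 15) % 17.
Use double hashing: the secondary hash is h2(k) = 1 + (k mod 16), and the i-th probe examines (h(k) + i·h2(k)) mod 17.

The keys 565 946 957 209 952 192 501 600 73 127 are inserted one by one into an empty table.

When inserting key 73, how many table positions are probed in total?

5

565 hashes to 4; slot 4 is free => place at 4.
946 hashes to 6; slot 6 is free => place at 6.
957 hashes to 14; slot 14 is free => place at 14.
209 hashes to 14, h2=2; 14 taken => place at 16.
952 hashes to 15; slot 15 is free => place at 15.
192 hashes to 14, h2=1; 14,15,16 taken => place at 0.
501 hashes to 10; slot 10 is free => place at 10.
600 hashes to 14, h2=9; 14,6,15 taken => place at 7.
73 hashes to 14, h2=10; 14,7,0,10 taken => place at 3.
127 hashes to 10, h2=16; 10 taken => place at 9.
Table: [192, —, —, 73, 565, —, 946, 600, —, 127, 501, —, —, —, 957, 952, 209]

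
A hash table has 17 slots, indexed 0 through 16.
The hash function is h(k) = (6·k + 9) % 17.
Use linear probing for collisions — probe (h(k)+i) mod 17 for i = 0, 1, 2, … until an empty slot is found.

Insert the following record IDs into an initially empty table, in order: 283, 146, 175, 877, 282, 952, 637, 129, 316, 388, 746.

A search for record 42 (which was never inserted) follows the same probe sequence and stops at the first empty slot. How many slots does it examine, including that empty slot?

6

Insert 283: h=7, slot 7 empty => index 7.
Insert 146: h=1, slot 1 empty => index 1.
Insert 175: h=5, slot 5 empty => index 5.
Insert 877: h=1, slot 1 occupied => index 2.
Insert 282: h=1, slots 1,2 occupied => index 3.
Insert 952: h=9, slot 9 empty => index 9.
Insert 637: h=6, slot 6 empty => index 6.
Insert 129: h=1, slots 1,2,3 occupied => index 4.
Insert 316: h=1, slots 1,2,3,4,5,6,7 occupied => index 8.
Insert 388: h=8, slots 8,9 occupied => index 10.
Insert 746: h=14, slot 14 empty => index 14.
Table: [∅, 146, 877, 282, 129, 175, 637, 283, 316, 952, 388, ∅, ∅, ∅, 746, ∅, ∅]
Lookup 42: h=6, probe 6,7,8,9,10,11 → slot 11 empty, not found.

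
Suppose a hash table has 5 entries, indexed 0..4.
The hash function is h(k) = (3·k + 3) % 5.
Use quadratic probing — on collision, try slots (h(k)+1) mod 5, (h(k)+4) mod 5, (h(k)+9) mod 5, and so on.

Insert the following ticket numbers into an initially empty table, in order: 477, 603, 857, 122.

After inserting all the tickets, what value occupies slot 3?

122

477 hashes to 4; slot 4 is free -> place at 4.
603 hashes to 2; slot 2 is free -> place at 2.
857 hashes to 4; 4 taken -> place at 0.
122 hashes to 4; 4,0 taken -> place at 3.
Table: [857, —, 603, 122, 477]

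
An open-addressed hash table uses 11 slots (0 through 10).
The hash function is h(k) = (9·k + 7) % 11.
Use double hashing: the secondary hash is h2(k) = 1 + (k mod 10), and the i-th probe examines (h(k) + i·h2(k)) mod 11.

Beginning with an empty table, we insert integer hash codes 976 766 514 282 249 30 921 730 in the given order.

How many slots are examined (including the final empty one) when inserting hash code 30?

4

976: h=2 → slot 2
766: h=4 → slot 4
514: h=2, h2=5, probe 2,7 → slot 7
282: h=4, h2=3, probe 4,7,10 → slot 10
249: h=4, h2=10, probe 4,3 → slot 3
30: h=2, h2=1, probe 2,3,4,5 → slot 5
921: h=2, h2=2, probe 2,4,6 → slot 6
730: h=10, h2=1, probe 10,0 → slot 0
Table: [730, ., 976, 249, 766, 30, 921, 514, ., ., 282]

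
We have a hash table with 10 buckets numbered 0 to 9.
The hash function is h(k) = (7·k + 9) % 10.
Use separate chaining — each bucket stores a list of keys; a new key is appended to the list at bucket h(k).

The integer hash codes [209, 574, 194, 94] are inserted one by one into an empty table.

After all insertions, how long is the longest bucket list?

3

209 → bucket 2
574 → bucket 7
194 → bucket 7 (collision)
94 → bucket 7 (collision)
Final buckets:
0: .
1: .
2: 209
3: .
4: .
5: .
6: .
7: 574 -> 194 -> 94
8: .
9: .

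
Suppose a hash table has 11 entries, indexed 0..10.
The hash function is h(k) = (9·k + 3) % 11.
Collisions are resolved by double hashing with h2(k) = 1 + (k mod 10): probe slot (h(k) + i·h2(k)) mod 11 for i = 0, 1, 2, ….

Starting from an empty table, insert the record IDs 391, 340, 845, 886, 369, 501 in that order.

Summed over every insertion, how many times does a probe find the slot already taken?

3

391: h=2 → slot 2
340: h=5 → slot 5
845: h=7 → slot 7
886: h=2, h2=7, probe 2,9 → slot 9
369: h=2, h2=10, probe 2,1 → slot 1
501: h=2, h2=2, probe 2,4 → slot 4
Table: [-, 369, 391, -, 501, 340, -, 845, -, 886, -]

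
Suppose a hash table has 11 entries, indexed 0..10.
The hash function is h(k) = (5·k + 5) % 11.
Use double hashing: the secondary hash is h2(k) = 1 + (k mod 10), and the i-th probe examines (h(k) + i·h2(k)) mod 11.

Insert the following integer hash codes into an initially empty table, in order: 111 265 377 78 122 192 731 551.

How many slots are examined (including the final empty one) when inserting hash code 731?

111 hashes to 10; slot 10 is free -> place at 10.
265 hashes to 10, h2=6; 10 taken -> place at 5.
377 hashes to 9; slot 9 is free -> place at 9.
78 hashes to 10, h2=9; 10 taken -> place at 8.
122 hashes to 10, h2=3; 10 taken -> place at 2.
192 hashes to 8, h2=3; 8 taken -> place at 0.
731 hashes to 8, h2=2; 8,10 taken -> place at 1.
551 hashes to 10, h2=2; 10,1 taken -> place at 3.
Table: [192, 731, 122, 551, -, 265, -, -, 78, 377, 111]

3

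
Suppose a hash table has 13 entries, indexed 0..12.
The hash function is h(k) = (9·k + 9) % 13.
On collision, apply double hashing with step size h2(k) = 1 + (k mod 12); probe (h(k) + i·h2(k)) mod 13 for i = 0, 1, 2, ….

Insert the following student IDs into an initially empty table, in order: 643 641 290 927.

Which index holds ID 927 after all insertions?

Insert 643: h=11, slot 11 empty => index 11.
Insert 641: h=6, slot 6 empty => index 6.
Insert 290: h=6, h2=3, slot 6 occupied => index 9.
Insert 927: h=6, h2=4, slot 6 occupied => index 10.
Table: [_, _, _, _, _, _, 641, _, _, 290, 927, 643, _]

10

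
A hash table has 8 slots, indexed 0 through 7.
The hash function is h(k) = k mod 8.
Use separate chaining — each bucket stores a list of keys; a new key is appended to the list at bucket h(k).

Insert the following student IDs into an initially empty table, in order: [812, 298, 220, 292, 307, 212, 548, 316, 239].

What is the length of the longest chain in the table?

6

812 → bucket 4
298 → bucket 2
220 → bucket 4 (collision)
292 → bucket 4 (collision)
307 → bucket 3
212 → bucket 4 (collision)
548 → bucket 4 (collision)
316 → bucket 4 (collision)
239 → bucket 7
Final buckets:
0: ∅
1: ∅
2: 298
3: 307
4: 812 -> 220 -> 292 -> 212 -> 548 -> 316
5: ∅
6: ∅
7: 239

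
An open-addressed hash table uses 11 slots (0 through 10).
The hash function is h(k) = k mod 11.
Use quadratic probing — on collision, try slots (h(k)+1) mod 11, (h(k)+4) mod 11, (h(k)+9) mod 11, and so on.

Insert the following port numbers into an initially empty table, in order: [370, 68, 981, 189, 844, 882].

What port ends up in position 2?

68

Insert 370: h=7, slot 7 empty → index 7.
Insert 68: h=2, slot 2 empty → index 2.
Insert 981: h=2, slot 2 occupied → index 3.
Insert 189: h=2, slots 2,3 occupied → index 6.
Insert 844: h=8, slot 8 empty → index 8.
Insert 882: h=2, slots 2,3,6 occupied → index 0.
Table: [882, ∅, 68, 981, ∅, ∅, 189, 370, 844, ∅, ∅]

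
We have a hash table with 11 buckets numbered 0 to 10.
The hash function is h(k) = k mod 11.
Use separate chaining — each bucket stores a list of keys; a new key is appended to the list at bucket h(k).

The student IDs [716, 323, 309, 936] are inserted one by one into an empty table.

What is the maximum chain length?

Insert 716: h=1, bucket 1 empty → new chain.
Insert 323: h=4, bucket 4 empty → new chain.
Insert 309: h=1, bucket 1 nonempty → append to chain.
Insert 936: h=1, bucket 1 nonempty → append to chain.
Final buckets:
0: _
1: 716 -> 309 -> 936
2: _
3: _
4: 323
5: _
6: _
7: _
8: _
9: _
10: _

3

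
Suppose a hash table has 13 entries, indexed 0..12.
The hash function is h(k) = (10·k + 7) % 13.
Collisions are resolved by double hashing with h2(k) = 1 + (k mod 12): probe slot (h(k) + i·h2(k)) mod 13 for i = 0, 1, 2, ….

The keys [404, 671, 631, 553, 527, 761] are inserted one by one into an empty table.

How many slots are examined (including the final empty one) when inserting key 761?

Insert 404: h=4, slot 4 empty -> index 4.
Insert 671: h=9, slot 9 empty -> index 9.
Insert 631: h=12, slot 12 empty -> index 12.
Insert 553: h=12, h2=2, slot 12 occupied -> index 1.
Insert 527: h=12, h2=12, slot 12 occupied -> index 11.
Insert 761: h=12, h2=6, slot 12 occupied -> index 5.
Table: [∅, 553, ∅, ∅, 404, 761, ∅, ∅, ∅, 671, ∅, 527, 631]

2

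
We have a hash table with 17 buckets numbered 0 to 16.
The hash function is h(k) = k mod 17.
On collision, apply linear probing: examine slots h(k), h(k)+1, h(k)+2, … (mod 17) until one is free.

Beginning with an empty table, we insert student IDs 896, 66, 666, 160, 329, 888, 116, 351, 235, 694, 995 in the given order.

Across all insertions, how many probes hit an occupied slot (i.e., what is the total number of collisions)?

5

896 hashes to 12; slot 12 is free → place at 12.
66 hashes to 15; slot 15 is free → place at 15.
666 hashes to 3; slot 3 is free → place at 3.
160 hashes to 7; slot 7 is free → place at 7.
329 hashes to 6; slot 6 is free → place at 6.
888 hashes to 4; slot 4 is free → place at 4.
116 hashes to 14; slot 14 is free → place at 14.
351 hashes to 11; slot 11 is free → place at 11.
235 hashes to 14; 14,15 taken → place at 16.
694 hashes to 14; 14,15,16 taken → place at 0.
995 hashes to 9; slot 9 is free → place at 9.
Table: [694, ∅, ∅, 666, 888, ∅, 329, 160, ∅, 995, ∅, 351, 896, ∅, 116, 66, 235]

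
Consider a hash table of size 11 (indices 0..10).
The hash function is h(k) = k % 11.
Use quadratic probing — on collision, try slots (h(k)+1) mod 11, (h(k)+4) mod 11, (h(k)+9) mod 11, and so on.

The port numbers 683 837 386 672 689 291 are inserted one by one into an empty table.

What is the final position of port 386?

683: h=1 -> slot 1
837: h=1, probe 1,2 -> slot 2
386: h=1, probe 1,2,5 -> slot 5
672: h=1, probe 1,2,5,10 -> slot 10
689: h=7 -> slot 7
291: h=5, probe 5,6 -> slot 6
Table: [—, 683, 837, —, —, 386, 291, 689, —, —, 672]

5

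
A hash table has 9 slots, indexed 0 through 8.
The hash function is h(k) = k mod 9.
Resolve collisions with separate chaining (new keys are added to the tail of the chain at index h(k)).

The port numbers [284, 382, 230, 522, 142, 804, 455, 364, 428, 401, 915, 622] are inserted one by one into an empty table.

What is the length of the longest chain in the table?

284 → bucket 5
382 → bucket 4
230 → bucket 5 (collision)
522 → bucket 0
142 → bucket 7
804 → bucket 3
455 → bucket 5 (collision)
364 → bucket 4 (collision)
428 → bucket 5 (collision)
401 → bucket 5 (collision)
915 → bucket 6
622 → bucket 1
Final buckets:
0: 522
1: 622
2: -
3: 804
4: 382 -> 364
5: 284 -> 230 -> 455 -> 428 -> 401
6: 915
7: 142
8: -

5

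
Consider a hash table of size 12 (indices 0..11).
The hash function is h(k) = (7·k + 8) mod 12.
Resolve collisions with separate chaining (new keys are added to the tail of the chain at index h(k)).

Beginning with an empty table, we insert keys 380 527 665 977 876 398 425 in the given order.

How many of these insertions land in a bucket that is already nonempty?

380 → bucket 4
527 → bucket 1
665 → bucket 7
977 → bucket 7 (collision)
876 → bucket 8
398 → bucket 10
425 → bucket 7 (collision)
Final buckets:
0: -
1: 527
2: -
3: -
4: 380
5: -
6: -
7: 665 -> 977 -> 425
8: 876
9: -
10: 398
11: -

2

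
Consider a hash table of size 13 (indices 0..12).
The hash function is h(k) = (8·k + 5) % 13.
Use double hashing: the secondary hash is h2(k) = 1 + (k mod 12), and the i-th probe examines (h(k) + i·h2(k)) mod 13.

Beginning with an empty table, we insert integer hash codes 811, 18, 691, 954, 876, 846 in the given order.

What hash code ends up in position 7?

811: h=6 -> slot 6
18: h=6, h2=7, probe 6,0 -> slot 0
691: h=8 -> slot 8
954: h=6, h2=7, probe 6,0,7 -> slot 7
876: h=6, h2=1, probe 6,7,8,9 -> slot 9
846: h=0, h2=7, probe 0,7,1 -> slot 1
Table: [18, 846, -, -, -, -, 811, 954, 691, 876, -, -, -]

954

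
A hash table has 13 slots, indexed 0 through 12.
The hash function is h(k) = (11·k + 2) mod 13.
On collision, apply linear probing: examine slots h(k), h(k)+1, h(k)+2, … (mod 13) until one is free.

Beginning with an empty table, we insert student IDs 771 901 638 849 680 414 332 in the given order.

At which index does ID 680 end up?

771: h=7 => slot 7
901: h=7, probe 7,8 => slot 8
638: h=0 => slot 0
849: h=7, probe 7,8,9 => slot 9
680: h=7, probe 7,8,9,10 => slot 10
414: h=6 => slot 6
332: h=1 => slot 1
Table: [638, 332, —, —, —, —, 414, 771, 901, 849, 680, —, —]

10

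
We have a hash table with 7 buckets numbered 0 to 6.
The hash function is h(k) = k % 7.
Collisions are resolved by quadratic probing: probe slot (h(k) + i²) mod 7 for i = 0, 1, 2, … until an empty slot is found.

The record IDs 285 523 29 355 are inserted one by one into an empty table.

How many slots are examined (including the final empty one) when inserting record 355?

3

285: h=5 -> slot 5
523: h=5, probe 5,6 -> slot 6
29: h=1 -> slot 1
355: h=5, probe 5,6,2 -> slot 2
Table: [-, 29, 355, -, -, 285, 523]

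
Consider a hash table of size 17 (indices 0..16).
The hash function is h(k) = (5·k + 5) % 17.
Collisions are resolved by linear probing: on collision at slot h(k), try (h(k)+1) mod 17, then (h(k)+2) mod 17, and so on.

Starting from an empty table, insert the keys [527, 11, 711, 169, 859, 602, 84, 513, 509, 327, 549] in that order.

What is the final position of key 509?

527 hashes to 5; slot 5 is free → place at 5.
11 hashes to 9; slot 9 is free → place at 9.
711 hashes to 7; slot 7 is free → place at 7.
169 hashes to 0; slot 0 is free → place at 0.
859 hashes to 16; slot 16 is free → place at 16.
602 hashes to 6; slot 6 is free → place at 6.
84 hashes to 0; 0 taken → place at 1.
513 hashes to 3; slot 3 is free → place at 3.
509 hashes to 0; 0,1 taken → place at 2.
327 hashes to 8; slot 8 is free → place at 8.
549 hashes to 13; slot 13 is free → place at 13.
Table: [169, 84, 509, 513, -, 527, 602, 711, 327, 11, -, -, -, 549, -, -, 859]

2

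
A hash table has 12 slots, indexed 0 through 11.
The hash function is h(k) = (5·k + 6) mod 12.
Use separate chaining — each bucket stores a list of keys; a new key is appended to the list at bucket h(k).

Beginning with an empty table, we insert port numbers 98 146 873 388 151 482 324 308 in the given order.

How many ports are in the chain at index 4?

98 -> bucket 4
146 -> bucket 4 (collision)
873 -> bucket 3
388 -> bucket 2
151 -> bucket 5
482 -> bucket 4 (collision)
324 -> bucket 6
308 -> bucket 10
Final buckets:
0: .
1: .
2: 388
3: 873
4: 98 -> 146 -> 482
5: 151
6: 324
7: .
8: .
9: .
10: 308
11: .

3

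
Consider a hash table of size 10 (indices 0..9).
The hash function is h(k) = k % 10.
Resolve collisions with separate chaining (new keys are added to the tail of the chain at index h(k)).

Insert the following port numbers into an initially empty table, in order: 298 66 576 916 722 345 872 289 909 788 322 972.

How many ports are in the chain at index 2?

4

298 -> bucket 8
66 -> bucket 6
576 -> bucket 6 (collision)
916 -> bucket 6 (collision)
722 -> bucket 2
345 -> bucket 5
872 -> bucket 2 (collision)
289 -> bucket 9
909 -> bucket 9 (collision)
788 -> bucket 8 (collision)
322 -> bucket 2 (collision)
972 -> bucket 2 (collision)
Final buckets:
0: -
1: -
2: 722 -> 872 -> 322 -> 972
3: -
4: -
5: 345
6: 66 -> 576 -> 916
7: -
8: 298 -> 788
9: 289 -> 909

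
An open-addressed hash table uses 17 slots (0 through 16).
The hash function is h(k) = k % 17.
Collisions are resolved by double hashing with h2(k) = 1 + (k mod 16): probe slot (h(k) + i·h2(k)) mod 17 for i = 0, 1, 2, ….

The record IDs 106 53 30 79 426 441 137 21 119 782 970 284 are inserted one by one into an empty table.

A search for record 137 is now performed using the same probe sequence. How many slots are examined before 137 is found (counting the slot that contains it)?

106: h=4 -> slot 4
53: h=2 -> slot 2
30: h=13 -> slot 13
79: h=11 -> slot 11
426: h=1 -> slot 1
441: h=16 -> slot 16
137: h=1, h2=10, probe 1,11,4,14 -> slot 14
21: h=4, h2=6, probe 4,10 -> slot 10
119: h=0 -> slot 0
782: h=0, h2=15, probe 0,15 -> slot 15
970: h=1, h2=11, probe 1,12 -> slot 12
284: h=12, h2=13, probe 12,8 -> slot 8
Table: [119, 426, 53, —, 106, —, —, —, 284, —, 21, 79, 970, 30, 137, 782, 441]
Lookup 137: h=1, h2=10, probe 1,11,4,14 → found at 14.

4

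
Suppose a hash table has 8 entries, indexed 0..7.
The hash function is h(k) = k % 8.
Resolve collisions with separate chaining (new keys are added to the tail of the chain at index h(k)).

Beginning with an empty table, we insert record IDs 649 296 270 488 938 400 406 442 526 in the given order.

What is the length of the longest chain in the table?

3

Insert 649: h=1, bucket 1 empty → new chain.
Insert 296: h=0, bucket 0 empty → new chain.
Insert 270: h=6, bucket 6 empty → new chain.
Insert 488: h=0, bucket 0 nonempty → append to chain.
Insert 938: h=2, bucket 2 empty → new chain.
Insert 400: h=0, bucket 0 nonempty → append to chain.
Insert 406: h=6, bucket 6 nonempty → append to chain.
Insert 442: h=2, bucket 2 nonempty → append to chain.
Insert 526: h=6, bucket 6 nonempty → append to chain.
Final buckets:
0: 296 -> 488 -> 400
1: 649
2: 938 -> 442
3: -
4: -
5: -
6: 270 -> 406 -> 526
7: -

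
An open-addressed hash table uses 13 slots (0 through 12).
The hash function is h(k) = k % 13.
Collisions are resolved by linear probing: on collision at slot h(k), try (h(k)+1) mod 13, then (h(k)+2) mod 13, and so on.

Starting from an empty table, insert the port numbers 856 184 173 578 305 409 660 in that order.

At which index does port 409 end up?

856 hashes to 11; slot 11 is free -> place at 11.
184 hashes to 2; slot 2 is free -> place at 2.
173 hashes to 4; slot 4 is free -> place at 4.
578 hashes to 6; slot 6 is free -> place at 6.
305 hashes to 6; 6 taken -> place at 7.
409 hashes to 6; 6,7 taken -> place at 8.
660 hashes to 10; slot 10 is free -> place at 10.
Table: [∅, ∅, 184, ∅, 173, ∅, 578, 305, 409, ∅, 660, 856, ∅]

8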